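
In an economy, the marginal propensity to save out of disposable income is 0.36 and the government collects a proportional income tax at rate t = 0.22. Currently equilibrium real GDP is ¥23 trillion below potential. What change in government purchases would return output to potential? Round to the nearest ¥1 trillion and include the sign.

MPC = 1 − MPS = 1 − 0.36 = 0.64.
Spending multiplier = 1/(1 − c(1−t)) = 1/(1 − 0.64×0.78) = 1/0.5008 ≈ 1.997.
Need ΔY = +¥23 trillion, so ΔG = ΔY/k = (+¥23 trillion) × 0.5008 ≈ +¥12 trillion.
The government should increase government purchases by ¥12 trillion.

+¥12 trillion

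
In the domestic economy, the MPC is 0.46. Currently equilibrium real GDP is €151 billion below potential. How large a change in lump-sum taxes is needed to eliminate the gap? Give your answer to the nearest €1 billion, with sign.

Spending multiplier = 1/(1 − MPC) = 1/(1 − 0.46) = 1/0.54 ≈ 1.852.
Tax multiplier = −c·k = −0.46/0.54 ≈ −0.852. Need ΔY = +€151 billion, so ΔT = ΔY/(−c·k) = −(+€151 billion) × 0.54 / 0.46 ≈ −€177 billion.
The government should cut lump-sum taxes by €177 billion.

−€177 billion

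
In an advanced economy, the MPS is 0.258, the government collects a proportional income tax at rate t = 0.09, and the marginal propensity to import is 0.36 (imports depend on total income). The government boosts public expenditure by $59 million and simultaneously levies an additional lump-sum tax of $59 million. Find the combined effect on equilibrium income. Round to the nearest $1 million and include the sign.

+$22 million

MPC = 1 − MPS = 1 − 0.258 = 0.742.
Expenditure multiplier = 1/(1 − c(1−t) + m) = 1/(1 − 0.742×0.91 + 0.36) = 1/0.68478 ≈ 1.46.
ΔG contributes k·ΔG = (+$59 million) / 0.68478 ≈ +$86.2 million.
ΔT of +$59 million changes first-round spending by −c·ΔT = −$43.778 million, contributing k·(−c·ΔT) = (−$43.778 million) / 0.68478 ≈ −$63.9 million.
Net ΔY = k(ΔG − c·ΔT) = (+$15.222 million) / 0.68478 ≈ +$22 million.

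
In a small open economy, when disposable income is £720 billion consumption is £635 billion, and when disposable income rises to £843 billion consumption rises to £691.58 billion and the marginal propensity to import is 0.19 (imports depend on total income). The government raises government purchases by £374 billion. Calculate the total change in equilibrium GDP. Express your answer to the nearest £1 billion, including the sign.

MPC = ΔC/ΔYd = (691.58 − 635)/(843 − 720) = 56.58/123 = 0.46.
Expenditure multiplier = 1/(1 − c + m) = 1/(1 − 0.46 + 0.19) = 1/0.73 ≈ 1.37.
ΔY = k × ΔG = (+£374 billion) / 0.73 ≈ +£512 billion.

+£512 billion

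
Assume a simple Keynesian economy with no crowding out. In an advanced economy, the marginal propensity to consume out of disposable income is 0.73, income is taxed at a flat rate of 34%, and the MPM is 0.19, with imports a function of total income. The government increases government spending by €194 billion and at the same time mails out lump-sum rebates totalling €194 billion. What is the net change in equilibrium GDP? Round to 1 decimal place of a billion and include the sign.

Expenditure multiplier = 1/(1 − c(1−t) + m) = 1/(1 − 0.73×0.66 + 0.19) = 1/0.7082 ≈ 1.412.
ΔG contributes k·ΔG = (+€194 billion) / 0.7082 ≈ +€273.9 billion.
ΔT of −€194 billion changes first-round spending by −c·ΔT = +€141.62 billion, contributing k·(−c·ΔT) = (+€141.62 billion) / 0.7082 ≈ +€200 billion.
Net ΔY = k(ΔG − c·ΔT) = (+€335.62 billion) / 0.7082 ≈ +€473.9 billion.

+€473.9 billion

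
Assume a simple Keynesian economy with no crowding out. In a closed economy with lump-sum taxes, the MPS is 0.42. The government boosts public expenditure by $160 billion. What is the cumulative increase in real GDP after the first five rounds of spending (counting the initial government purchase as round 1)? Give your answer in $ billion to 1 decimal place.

MPC = 1 − MPS = 1 − 0.42 = 0.58.
Round 1 adds ΔG = $160 billion; each later round is MPC = 0.58 times the previous.
After 5 rounds: 160 + 92.8 + 53.824 + 31.21792 + 18.1063936 = ΔG·(1 − c^5)/(1 − c) = 160 × (1 − 0.0656356768)/0.42 ≈ $355.9 billion.

$355.9 billion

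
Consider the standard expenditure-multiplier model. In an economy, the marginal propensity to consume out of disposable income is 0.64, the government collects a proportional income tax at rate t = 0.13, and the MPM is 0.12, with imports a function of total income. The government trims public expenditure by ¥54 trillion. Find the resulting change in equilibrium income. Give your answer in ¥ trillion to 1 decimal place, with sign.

−¥95.9 trillion

Spending multiplier = 1/(1 − c(1−t) + m) = 1/(1 − 0.64×0.87 + 0.12) = 1/0.5632 ≈ 1.776.
ΔY = k × ΔG = (−¥54 trillion) / 0.5632 ≈ −¥95.9 trillion.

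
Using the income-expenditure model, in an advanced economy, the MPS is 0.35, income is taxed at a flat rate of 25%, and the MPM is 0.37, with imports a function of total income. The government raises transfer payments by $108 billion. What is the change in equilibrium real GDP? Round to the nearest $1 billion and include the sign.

+$80 billion

MPC = 1 − MPS = 1 − 0.35 = 0.65.
The transfer change shifts disposable income by +$108 billion, so first-round consumption changes by c·ΔTR = 0.65 × (+$108 billion) = +$70.2 billion.
Expenditure multiplier = 1/(1 − c(1−t) + m) = 1/(1 − 0.65×0.75 + 0.37) = 1/0.8825 ≈ 1.133.
The transfer multiplier is c × k ≈ 0.737, so ΔY = k × (c·ΔTR) = (+$70.2 billion) / 0.8825 ≈ +$80 billion.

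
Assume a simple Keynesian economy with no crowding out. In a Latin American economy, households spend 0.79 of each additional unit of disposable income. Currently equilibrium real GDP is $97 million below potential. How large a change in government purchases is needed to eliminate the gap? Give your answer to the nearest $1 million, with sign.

+$20 million

Spending multiplier = 1/(1 − MPC) = 1/(1 − 0.79) = 1/0.21 ≈ 4.762.
Need ΔY = +$97 million, so ΔG = ΔY/k = (+$97 million) × 0.21 ≈ +$20 million.
The government should increase government purchases by $20 million.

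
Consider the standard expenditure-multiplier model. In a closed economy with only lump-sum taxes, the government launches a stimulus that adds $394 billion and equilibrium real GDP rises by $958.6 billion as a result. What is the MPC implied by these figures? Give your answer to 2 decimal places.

Implied spending multiplier k = ΔY/ΔG = 958.6/394 ≈ 2.433.
Since k = 1/(1 − MPC), MPC = 1 − 1/k = 1 − ΔG/ΔY = 1 − 394/958.6 ≈ 0.59.

0.59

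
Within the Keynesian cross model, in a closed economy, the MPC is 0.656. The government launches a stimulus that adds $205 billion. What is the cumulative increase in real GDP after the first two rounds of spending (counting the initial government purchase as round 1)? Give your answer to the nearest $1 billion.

$339 billion

Round 1 adds ΔG = $205 billion; each later round is MPC = 0.656 times the previous.
After 2 rounds: 205 + 134.48 = ΔG·(1 − c^2)/(1 − c) = 205 × (1 − 0.430336)/0.344 ≈ $339 billion.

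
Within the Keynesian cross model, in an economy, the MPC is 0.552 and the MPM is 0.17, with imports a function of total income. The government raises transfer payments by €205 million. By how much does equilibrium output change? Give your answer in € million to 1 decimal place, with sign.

+€183.1 million

The transfer change shifts disposable income by +€205 million, so first-round consumption changes by c·ΔTR = 0.552 × (+€205 million) = +€113.16 million.
Expenditure multiplier = 1/(1 − c + m) = 1/(1 − 0.552 + 0.17) = 1/0.618 ≈ 1.618.
The transfer multiplier is c × k ≈ 0.893, so ΔY = k × (c·ΔTR) = (+€113.16 million) / 0.618 ≈ +€183.1 million.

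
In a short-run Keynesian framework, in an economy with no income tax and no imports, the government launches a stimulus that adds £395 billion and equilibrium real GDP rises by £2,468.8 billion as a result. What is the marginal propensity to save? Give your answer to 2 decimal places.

Implied spending multiplier k = ΔY/ΔG = 2,468.8/395 ≈ 6.2501.
Since k = 1/(1 − MPC), MPC = 1 − 1/k = 1 − ΔG/ΔY = 1 − 395/2,468.8 ≈ 0.84.
MPS = 1 − MPC = 0.16.

0.16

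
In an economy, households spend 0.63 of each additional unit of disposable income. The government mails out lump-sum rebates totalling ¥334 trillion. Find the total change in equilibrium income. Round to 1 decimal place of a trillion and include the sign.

+¥568.7 trillion

A lump-sum tax change of −¥334 trillion shifts disposable income by +¥334 trillion; first-round consumption changes by −c × ΔT = −0.63 × (−¥334 trillion) = +¥210.42 trillion.
Expenditure multiplier = 1/(1 − MPC) = 1/(1 − 0.63) = 1/0.37 ≈ 2.703.
The tax multiplier is −c × k ≈ −1.703, so ΔY = k × (−c·ΔT) = (+¥210.42 trillion) / 0.37 ≈ +¥568.7 trillion.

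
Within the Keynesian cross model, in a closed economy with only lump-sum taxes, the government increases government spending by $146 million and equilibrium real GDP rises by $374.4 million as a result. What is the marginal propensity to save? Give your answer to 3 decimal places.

Implied spending multiplier k = ΔY/ΔG = 374.4/146 ≈ 2.5644.
Since k = 1/(1 − MPC), MPC = 1 − 1/k = 1 − ΔG/ΔY = 1 − 146/374.4 ≈ 0.610.
MPS = 1 − MPC = 0.390.

0.390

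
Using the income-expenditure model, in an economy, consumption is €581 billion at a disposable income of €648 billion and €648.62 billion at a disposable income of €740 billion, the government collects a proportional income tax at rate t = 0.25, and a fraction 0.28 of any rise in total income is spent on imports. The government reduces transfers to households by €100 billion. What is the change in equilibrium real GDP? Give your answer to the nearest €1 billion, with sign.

−€101 billion

MPC = ΔC/ΔYd = (648.62 − 581)/(740 − 648) = 67.62/92 = 0.735.
The transfer change shifts disposable income by −€100 billion, so first-round consumption changes by c·ΔTR = 0.735 × (−€100 billion) = −€73.5 billion.
Expenditure multiplier = 1/(1 − c(1−t) + m) = 1/(1 − 0.735×0.75 + 0.28) = 1/0.72875 ≈ 1.372.
The transfer multiplier is c × k ≈ 1.009, so ΔY = k × (c·ΔTR) = (−€73.5 billion) / 0.72875 ≈ −€101 billion.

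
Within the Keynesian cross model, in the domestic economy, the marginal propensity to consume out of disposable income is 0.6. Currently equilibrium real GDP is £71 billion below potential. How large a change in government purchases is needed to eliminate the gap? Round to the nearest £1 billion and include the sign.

+£28 billion

Spending multiplier = 1/(1 − MPC) = 1/(1 − 0.6) = 1/0.4 = 2.5.
Need ΔY = +£71 billion, so ΔG = ΔY/k = (+£71 billion) × 0.4 ≈ +£28 billion.
The government should increase government purchases by £28 billion.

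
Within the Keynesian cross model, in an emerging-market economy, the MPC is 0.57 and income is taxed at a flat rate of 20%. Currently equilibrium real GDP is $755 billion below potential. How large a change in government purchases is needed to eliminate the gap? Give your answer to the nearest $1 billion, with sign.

Spending multiplier = 1/(1 − c(1−t)) = 1/(1 − 0.57×0.8) = 1/0.544 ≈ 1.838.
Need ΔY = +$755 billion, so ΔG = ΔY/k = (+$755 billion) × 0.544 ≈ +$411 billion.
The government should increase government purchases by $411 billion.

+$411 billion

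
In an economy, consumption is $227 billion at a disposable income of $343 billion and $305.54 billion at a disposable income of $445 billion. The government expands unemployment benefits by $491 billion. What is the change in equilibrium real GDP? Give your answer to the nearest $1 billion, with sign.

+$1,644 billion

MPC = ΔC/ΔYd = (305.54 − 227)/(445 − 343) = 78.54/102 = 0.77.
The transfer change shifts disposable income by +$491 billion, so first-round consumption changes by c·ΔTR = 0.77 × (+$491 billion) = +$378.07 billion.
Expenditure multiplier = 1/(1 − MPC) = 1/(1 − 0.77) = 1/0.23 ≈ 4.348.
The transfer multiplier is c × k ≈ 3.348, so ΔY = k × (c·ΔTR) = (+$378.07 billion) / 0.23 ≈ +$1,644 billion.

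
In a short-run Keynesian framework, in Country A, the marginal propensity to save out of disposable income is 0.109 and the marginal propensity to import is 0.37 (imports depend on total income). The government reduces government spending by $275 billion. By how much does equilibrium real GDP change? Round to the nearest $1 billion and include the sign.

−$574 billion

MPC = 1 − MPS = 1 − 0.109 = 0.891.
Expenditure multiplier = 1/(1 − c + m) = 1/(1 − 0.891 + 0.37) = 1/0.479 ≈ 2.088.
ΔY = k × ΔG = (−$275 billion) / 0.479 ≈ −$574 billion.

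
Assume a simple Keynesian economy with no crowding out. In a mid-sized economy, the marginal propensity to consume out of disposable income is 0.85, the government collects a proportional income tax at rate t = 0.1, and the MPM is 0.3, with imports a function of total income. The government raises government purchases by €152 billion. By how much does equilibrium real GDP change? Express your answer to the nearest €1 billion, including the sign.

Government-spending multiplier = 1/(1 − c(1−t) + m) = 1/(1 − 0.85×0.9 + 0.3) = 1/0.535 ≈ 1.869.
ΔY = k × ΔG = (+€152 billion) / 0.535 ≈ +€284 billion.

+€284 billion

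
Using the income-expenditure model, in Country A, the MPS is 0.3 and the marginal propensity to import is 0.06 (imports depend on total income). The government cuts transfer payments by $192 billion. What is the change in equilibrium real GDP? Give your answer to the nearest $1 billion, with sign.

MPC = 1 − MPS = 1 − 0.3 = 0.7.
The transfer change shifts disposable income by −$192 billion, so first-round consumption changes by c·ΔTR = 0.7 × (−$192 billion) = −$134.4 billion.
Expenditure multiplier = 1/(1 − c + m) = 1/(1 − 0.7 + 0.06) = 1/0.36 ≈ 2.778.
The transfer multiplier is c × k ≈ 1.944, so ΔY = k × (c·ΔTR) = (−$134.4 billion) / 0.36 ≈ −$373 billion.

−$373 billion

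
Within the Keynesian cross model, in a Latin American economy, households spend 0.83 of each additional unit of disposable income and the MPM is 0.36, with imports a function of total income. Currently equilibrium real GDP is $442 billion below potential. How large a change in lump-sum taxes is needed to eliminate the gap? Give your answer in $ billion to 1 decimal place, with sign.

−$282.2 billion

Spending multiplier = 1/(1 − c + m) = 1/(1 − 0.83 + 0.36) = 1/0.53 ≈ 1.887.
Tax multiplier = −c·k = −0.83/0.53 ≈ −1.566. Need ΔY = +$442 billion, so ΔT = ΔY/(−c·k) = −(+$442 billion) × 0.53 / 0.83 ≈ −$282.2 billion.
The government should cut lump-sum taxes by $282.2 billion.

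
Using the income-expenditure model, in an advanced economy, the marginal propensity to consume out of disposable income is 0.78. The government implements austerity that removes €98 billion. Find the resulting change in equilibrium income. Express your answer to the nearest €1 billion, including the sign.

Expenditure multiplier = 1/(1 − MPC) = 1/(1 − 0.78) = 1/0.22 ≈ 4.545.
ΔY = k × ΔG = (−€98 billion) / 0.22 ≈ −€445 billion.

−€445 billion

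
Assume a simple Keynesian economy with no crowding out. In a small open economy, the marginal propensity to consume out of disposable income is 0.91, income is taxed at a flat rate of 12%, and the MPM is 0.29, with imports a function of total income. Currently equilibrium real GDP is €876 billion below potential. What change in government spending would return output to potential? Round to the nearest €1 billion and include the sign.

+€429 billion

Spending multiplier = 1/(1 − c(1−t) + m) = 1/(1 − 0.91×0.88 + 0.29) = 1/0.4892 ≈ 2.044.
Need ΔY = +€876 billion, so ΔG = ΔY/k = (+€876 billion) × 0.4892 ≈ +€429 billion.
The government should increase government spending by €429 billion.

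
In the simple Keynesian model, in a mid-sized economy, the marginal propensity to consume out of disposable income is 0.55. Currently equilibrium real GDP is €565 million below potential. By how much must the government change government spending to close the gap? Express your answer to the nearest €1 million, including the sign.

+€254 million

Spending multiplier = 1/(1 − MPC) = 1/(1 − 0.55) = 1/0.45 ≈ 2.222.
Need ΔY = +€565 million, so ΔG = ΔY/k = (+€565 million) × 0.45 ≈ +€254 million.
The government should increase government spending by €254 million.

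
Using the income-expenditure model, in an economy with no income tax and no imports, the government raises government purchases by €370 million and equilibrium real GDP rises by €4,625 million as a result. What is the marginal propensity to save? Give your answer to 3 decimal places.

Implied spending multiplier k = ΔY/ΔG = 4,625/370 = 12.5.
Since k = 1/(1 − MPC), MPC = 1 − 1/k = 1 − ΔG/ΔY = 1 − 370/4,625 = 0.920.
MPS = 1 − MPC = 0.080.

0.080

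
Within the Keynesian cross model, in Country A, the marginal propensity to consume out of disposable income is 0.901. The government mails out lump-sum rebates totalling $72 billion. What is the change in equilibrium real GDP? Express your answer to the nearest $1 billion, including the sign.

A lump-sum tax change of −$72 billion shifts disposable income by +$72 billion; first-round consumption changes by −c × ΔT = −0.901 × (−$72 billion) = +$64.872 billion.
Expenditure multiplier = 1/(1 − MPC) = 1/(1 − 0.901) = 1/0.099 ≈ 10.101.
The tax multiplier is −c × k ≈ −9.101, so ΔY = k × (−c·ΔT) = (+$64.872 billion) / 0.099 ≈ +$655 billion.

+$655 billion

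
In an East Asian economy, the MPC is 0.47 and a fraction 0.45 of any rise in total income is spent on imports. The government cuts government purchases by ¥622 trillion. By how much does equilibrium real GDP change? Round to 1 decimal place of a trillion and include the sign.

Government-spending multiplier = 1/(1 − c + m) = 1/(1 − 0.47 + 0.45) = 1/0.98 ≈ 1.02.
ΔY = k × ΔG = (−¥622 trillion) / 0.98 ≈ −¥634.7 trillion.

−¥634.7 trillion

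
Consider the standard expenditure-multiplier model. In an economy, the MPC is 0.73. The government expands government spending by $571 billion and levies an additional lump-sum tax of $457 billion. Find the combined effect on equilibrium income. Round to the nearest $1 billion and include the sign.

+$879 billion

Expenditure multiplier = 1/(1 − MPC) = 1/(1 − 0.73) = 1/0.27 ≈ 3.704.
ΔG contributes k·ΔG = (+$571 billion) / 0.27 ≈ +$2,114.8 billion.
ΔT of +$457 billion changes first-round spending by −c·ΔT = −$333.61 billion, contributing k·(−c·ΔT) = (−$333.61 billion) / 0.27 ≈ −$1,235.6 billion.
Net ΔY = k(ΔG − c·ΔT) = (+$237.39 billion) / 0.27 ≈ +$879 billion.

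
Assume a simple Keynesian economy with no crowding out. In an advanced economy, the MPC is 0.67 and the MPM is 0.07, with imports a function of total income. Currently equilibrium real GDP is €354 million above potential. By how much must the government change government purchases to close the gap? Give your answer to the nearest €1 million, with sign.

Spending multiplier = 1/(1 − c + m) = 1/(1 − 0.67 + 0.07) = 1/0.4 = 2.5.
Need ΔY = −€354 million, so ΔG = ΔY/k = (−€354 million) × 0.4 ≈ −€142 million.
The government should cut government purchases by €142 million.

−€142 million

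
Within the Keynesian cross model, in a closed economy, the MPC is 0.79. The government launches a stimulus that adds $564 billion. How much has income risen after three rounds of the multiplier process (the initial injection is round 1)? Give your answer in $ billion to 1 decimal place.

Round 1 adds ΔG = $564 billion; each later round is MPC = 0.79 times the previous.
After 3 rounds: 564 + 445.56 + 351.9924 = ΔG·(1 − c^3)/(1 − c) = 564 × (1 − 0.493039)/0.21 ≈ $1,361.6 billion.

$1,361.6 billion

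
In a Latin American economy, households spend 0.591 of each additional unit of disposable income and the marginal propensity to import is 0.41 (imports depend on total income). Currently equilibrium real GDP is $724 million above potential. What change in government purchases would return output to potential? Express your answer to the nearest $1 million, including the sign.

Spending multiplier = 1/(1 − c + m) = 1/(1 − 0.591 + 0.41) = 1/0.819 ≈ 1.221.
Need ΔY = −$724 million, so ΔG = ΔY/k = (−$724 million) × 0.819 ≈ −$593 million.
The government should cut government purchases by $593 million.

−$593 million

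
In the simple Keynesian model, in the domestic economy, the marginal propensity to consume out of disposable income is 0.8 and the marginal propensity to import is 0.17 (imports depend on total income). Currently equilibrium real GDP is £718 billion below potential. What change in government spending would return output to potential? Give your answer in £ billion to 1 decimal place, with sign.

Spending multiplier = 1/(1 − c + m) = 1/(1 − 0.8 + 0.17) = 1/0.37 ≈ 2.703.
Need ΔY = +£718 billion, so ΔG = ΔY/k = (+£718 billion) × 0.37 ≈ +£265.7 billion.
The government should increase government spending by £265.7 billion.

+£265.7 billion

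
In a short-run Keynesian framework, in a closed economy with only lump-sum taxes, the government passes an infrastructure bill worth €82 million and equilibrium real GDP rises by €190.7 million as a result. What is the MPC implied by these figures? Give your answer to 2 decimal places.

0.57

Implied spending multiplier k = ΔY/ΔG = 190.7/82 ≈ 2.3256.
Since k = 1/(1 − MPC), MPC = 1 − 1/k = 1 − ΔG/ΔY = 1 − 82/190.7 ≈ 0.57.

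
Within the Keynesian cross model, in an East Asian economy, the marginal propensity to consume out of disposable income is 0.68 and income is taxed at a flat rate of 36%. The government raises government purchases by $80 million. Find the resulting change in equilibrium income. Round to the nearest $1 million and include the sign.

Expenditure multiplier = 1/(1 − c(1−t)) = 1/(1 − 0.68×0.64) = 1/0.5648 ≈ 1.771.
ΔY = k × ΔG = (+$80 million) / 0.5648 ≈ +$142 million.

+$142 million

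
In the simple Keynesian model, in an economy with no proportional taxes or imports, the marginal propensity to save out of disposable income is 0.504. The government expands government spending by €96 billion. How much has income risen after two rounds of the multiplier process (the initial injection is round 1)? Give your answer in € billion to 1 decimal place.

€143.6 billion

MPC = 1 − MPS = 1 − 0.504 = 0.496.
Round 1 adds ΔG = €96 billion; each later round is MPC = 0.496 times the previous.
After 2 rounds: 96 + 47.616 = ΔG·(1 − c^2)/(1 − c) = 96 × (1 − 0.246016)/0.504 ≈ €143.6 billion.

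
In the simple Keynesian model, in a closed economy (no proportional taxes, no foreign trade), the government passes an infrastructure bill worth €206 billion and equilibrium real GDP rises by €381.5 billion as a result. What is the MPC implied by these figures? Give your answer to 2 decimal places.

Implied spending multiplier k = ΔY/ΔG = 381.5/206 ≈ 1.8519.
Since k = 1/(1 − MPC), MPC = 1 − 1/k = 1 − ΔG/ΔY = 1 − 206/381.5 ≈ 0.46.

0.46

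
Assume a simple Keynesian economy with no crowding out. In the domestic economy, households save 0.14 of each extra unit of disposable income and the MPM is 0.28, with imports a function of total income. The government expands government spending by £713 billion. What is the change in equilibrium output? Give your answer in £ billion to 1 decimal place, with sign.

MPC = 1 − MPS = 1 − 0.14 = 0.86.
Government-spending multiplier = 1/(1 − c + m) = 1/(1 − 0.86 + 0.28) = 1/0.42 ≈ 2.381.
ΔY = k × ΔG = (+£713 billion) / 0.42 ≈ +£1,697.6 billion.

+£1,697.6 billion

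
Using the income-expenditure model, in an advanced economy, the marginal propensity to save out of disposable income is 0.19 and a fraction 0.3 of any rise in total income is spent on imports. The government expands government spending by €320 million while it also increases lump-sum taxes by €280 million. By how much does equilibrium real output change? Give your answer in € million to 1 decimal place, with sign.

+€190.2 million

MPC = 1 − MPS = 1 − 0.19 = 0.81.
Expenditure multiplier = 1/(1 − c + m) = 1/(1 − 0.81 + 0.3) = 1/0.49 ≈ 2.041.
ΔG contributes k·ΔG = (+€320 million) / 0.49 ≈ +€653.1 million.
ΔT of +€280 million changes first-round spending by −c·ΔT = −€226.8 million, contributing k·(−c·ΔT) = (−€226.8 million) / 0.49 ≈ −€462.9 million.
Net ΔY = k(ΔG − c·ΔT) = (+€93.2 million) / 0.49 ≈ +€190.2 million.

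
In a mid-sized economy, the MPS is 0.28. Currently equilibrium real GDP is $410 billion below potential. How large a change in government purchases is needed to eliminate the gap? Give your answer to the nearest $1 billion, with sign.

+$115 billion

MPC = 1 − MPS = 1 − 0.28 = 0.72.
Spending multiplier = 1/(1 − MPC) = 1/(1 − 0.72) = 1/0.28 ≈ 3.571.
Need ΔY = +$410 billion, so ΔG = ΔY/k = (+$410 billion) × 0.28 ≈ +$115 billion.
The government should increase government purchases by $115 billion.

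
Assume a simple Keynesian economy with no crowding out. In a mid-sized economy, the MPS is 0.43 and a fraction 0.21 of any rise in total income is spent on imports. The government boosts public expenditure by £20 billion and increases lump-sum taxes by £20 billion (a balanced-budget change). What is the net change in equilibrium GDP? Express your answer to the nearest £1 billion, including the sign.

+£13 billion

MPC = 1 − MPS = 1 − 0.43 = 0.57.
Expenditure multiplier = 1/(1 − c + m) = 1/(1 − 0.57 + 0.21) = 1/0.64 ≈ 1.563.
ΔG contributes k·ΔG = (+£20 billion) / 0.64 ≈ +£31.3 billion.
ΔT of +£20 billion changes first-round spending by −c·ΔT = −£11.4 billion, contributing k·(−c·ΔT) = (−£11.4 billion) / 0.64 ≈ −£17.8 billion.
Net ΔY = k(ΔG − c·ΔT) = (+£8.6 billion) / 0.64 ≈ +£13 billion.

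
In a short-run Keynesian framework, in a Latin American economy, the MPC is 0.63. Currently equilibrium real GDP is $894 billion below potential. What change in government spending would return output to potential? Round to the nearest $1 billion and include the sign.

Spending multiplier = 1/(1 − MPC) = 1/(1 − 0.63) = 1/0.37 ≈ 2.703.
Need ΔY = +$894 billion, so ΔG = ΔY/k = (+$894 billion) × 0.37 ≈ +$331 billion.
The government should increase government spending by $331 billion.

+$331 billion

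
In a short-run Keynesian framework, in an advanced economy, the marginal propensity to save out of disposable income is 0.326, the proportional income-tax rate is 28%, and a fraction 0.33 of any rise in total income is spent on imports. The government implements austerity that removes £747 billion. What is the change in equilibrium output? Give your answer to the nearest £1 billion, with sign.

−£884 billion

MPC = 1 − MPS = 1 − 0.326 = 0.674.
Spending multiplier = 1/(1 − c(1−t) + m) = 1/(1 − 0.674×0.72 + 0.33) = 1/0.84472 ≈ 1.184.
ΔY = k × ΔG = (−£747 billion) / 0.84472 ≈ −£884 billion.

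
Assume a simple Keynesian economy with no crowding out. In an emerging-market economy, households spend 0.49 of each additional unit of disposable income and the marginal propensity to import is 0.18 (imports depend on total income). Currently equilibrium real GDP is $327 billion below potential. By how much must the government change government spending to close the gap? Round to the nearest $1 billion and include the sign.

+$226 billion

Spending multiplier = 1/(1 − c + m) = 1/(1 − 0.49 + 0.18) = 1/0.69 ≈ 1.449.
Need ΔY = +$327 billion, so ΔG = ΔY/k = (+$327 billion) × 0.69 ≈ +$226 billion.
The government should increase government spending by $226 billion.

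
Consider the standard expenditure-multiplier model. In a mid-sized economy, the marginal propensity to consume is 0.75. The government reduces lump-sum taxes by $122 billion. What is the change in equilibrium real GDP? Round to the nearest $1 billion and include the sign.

A lump-sum tax change of −$122 billion shifts disposable income by +$122 billion; first-round consumption changes by −c × ΔT = −0.75 × (−$122 billion) = +$91.5 billion.
Expenditure multiplier = 1/(1 − MPC) = 1/(1 − 0.75) = 1/0.25 = 4.
The tax multiplier is −c × k = −3, so ΔY = k × (−c·ΔT) = (+$91.5 billion) / 0.25 = +$366 billion.

+$366 billion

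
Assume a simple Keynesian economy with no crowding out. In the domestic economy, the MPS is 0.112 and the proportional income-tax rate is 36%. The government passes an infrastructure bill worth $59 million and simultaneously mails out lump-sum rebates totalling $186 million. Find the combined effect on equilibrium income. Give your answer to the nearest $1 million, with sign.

+$519 million

MPC = 1 − MPS = 1 − 0.112 = 0.888.
Expenditure multiplier = 1/(1 − c(1−t)) = 1/(1 − 0.888×0.64) = 1/0.43168 ≈ 2.317.
ΔG contributes k·ΔG = (+$59 million) / 0.43168 ≈ +$136.7 million.
ΔT of −$186 million changes first-round spending by −c·ΔT = +$165.168 million, contributing k·(−c·ΔT) = (+$165.168 million) / 0.43168 ≈ +$382.6 million.
Net ΔY = k(ΔG − c·ΔT) = (+$224.168 million) / 0.43168 ≈ +$519 million.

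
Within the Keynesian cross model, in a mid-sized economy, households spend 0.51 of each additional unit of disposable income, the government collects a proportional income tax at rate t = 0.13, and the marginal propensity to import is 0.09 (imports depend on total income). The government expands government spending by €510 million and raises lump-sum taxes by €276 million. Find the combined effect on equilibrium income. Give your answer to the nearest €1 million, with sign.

Expenditure multiplier = 1/(1 − c(1−t) + m) = 1/(1 − 0.51×0.87 + 0.09) = 1/0.6463 ≈ 1.547.
ΔG contributes k·ΔG = (+€510 million) / 0.6463 ≈ +€789.1 million.
ΔT of +€276 million changes first-round spending by −c·ΔT = −€140.76 million, contributing k·(−c·ΔT) = (−€140.76 million) / 0.6463 ≈ −€217.8 million.
Net ΔY = k(ΔG − c·ΔT) = (+€369.24 million) / 0.6463 ≈ +€571 million.

+€571 million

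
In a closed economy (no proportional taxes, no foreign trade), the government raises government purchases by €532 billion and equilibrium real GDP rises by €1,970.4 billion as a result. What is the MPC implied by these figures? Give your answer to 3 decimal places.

0.730

Implied spending multiplier k = ΔY/ΔG = 1,970.4/532 ≈ 3.7038.
Since k = 1/(1 − MPC), MPC = 1 − 1/k = 1 − ΔG/ΔY = 1 − 532/1,970.4 ≈ 0.730.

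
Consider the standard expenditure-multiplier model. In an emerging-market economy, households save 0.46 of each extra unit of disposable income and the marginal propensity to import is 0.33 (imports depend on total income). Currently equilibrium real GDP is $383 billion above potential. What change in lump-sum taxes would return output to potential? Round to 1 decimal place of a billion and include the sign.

MPC = 1 − MPS = 1 − 0.46 = 0.54.
Spending multiplier = 1/(1 − c + m) = 1/(1 − 0.54 + 0.33) = 1/0.79 ≈ 1.266.
Tax multiplier = −c·k = −0.54/0.79 ≈ −0.684. Need ΔY = −$383 billion, so ΔT = ΔY/(−c·k) = −(−$383 billion) × 0.79 / 0.54 ≈ +$560.3 billion.
The government should raise lump-sum taxes by $560.3 billion.

+$560.3 billion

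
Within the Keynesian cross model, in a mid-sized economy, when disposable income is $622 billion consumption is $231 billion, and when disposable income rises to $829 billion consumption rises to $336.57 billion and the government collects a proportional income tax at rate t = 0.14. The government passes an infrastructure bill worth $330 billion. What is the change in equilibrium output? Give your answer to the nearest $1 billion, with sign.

MPC = ΔC/ΔYd = (336.57 − 231)/(829 − 622) = 105.57/207 = 0.51.
Spending multiplier = 1/(1 − c(1−t)) = 1/(1 − 0.51×0.86) = 1/0.5614 ≈ 1.781.
ΔY = k × ΔG = (+$330 billion) / 0.5614 ≈ +$588 billion.

+$588 billion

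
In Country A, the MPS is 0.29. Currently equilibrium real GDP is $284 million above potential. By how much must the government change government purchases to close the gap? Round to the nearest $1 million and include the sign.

−$82 million

MPC = 1 − MPS = 1 − 0.29 = 0.71.
Spending multiplier = 1/(1 − MPC) = 1/(1 − 0.71) = 1/0.29 ≈ 3.448.
Need ΔY = −$284 million, so ΔG = ΔY/k = (−$284 million) × 0.29 ≈ −$82 million.
The government should cut government purchases by $82 million.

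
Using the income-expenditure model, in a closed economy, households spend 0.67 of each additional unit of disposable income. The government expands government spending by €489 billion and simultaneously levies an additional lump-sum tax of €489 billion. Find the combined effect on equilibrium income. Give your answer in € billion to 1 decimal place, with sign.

Expenditure multiplier = 1/(1 − MPC) = 1/(1 − 0.67) = 1/0.33 ≈ 3.03.
ΔG contributes k·ΔG = (+€489 billion) / 0.33 ≈ +€1,481.8 billion.
ΔT of +€489 billion changes first-round spending by −c·ΔT = −€327.63 billion, contributing k·(−c·ΔT) = (−€327.63 billion) / 0.33 ≈ −€992.8 billion.
With ΔG = ΔT and no other leakages, the balanced-budget multiplier is 1, so ΔY = ΔG = +€489 billion.

+€489.0 billion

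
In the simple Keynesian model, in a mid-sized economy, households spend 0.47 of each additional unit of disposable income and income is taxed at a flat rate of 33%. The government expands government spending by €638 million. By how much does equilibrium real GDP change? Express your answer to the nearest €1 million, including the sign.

Expenditure multiplier = 1/(1 − c(1−t)) = 1/(1 − 0.47×0.67) = 1/0.6851 ≈ 1.46.
ΔY = k × ΔG = (+€638 million) / 0.6851 ≈ +€931 million.

+€931 million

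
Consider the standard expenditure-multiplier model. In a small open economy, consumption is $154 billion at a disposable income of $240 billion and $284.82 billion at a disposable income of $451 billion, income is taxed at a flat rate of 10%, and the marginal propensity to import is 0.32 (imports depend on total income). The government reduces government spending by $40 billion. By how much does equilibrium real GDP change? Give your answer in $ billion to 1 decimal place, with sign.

MPC = ΔC/ΔYd = (284.82 − 154)/(451 − 240) = 130.82/211 = 0.62.
Spending multiplier = 1/(1 − c(1−t) + m) = 1/(1 − 0.62×0.9 + 0.32) = 1/0.762 ≈ 1.312.
ΔY = k × ΔG = (−$40 billion) / 0.762 ≈ −$52.5 billion.

−$52.5 billion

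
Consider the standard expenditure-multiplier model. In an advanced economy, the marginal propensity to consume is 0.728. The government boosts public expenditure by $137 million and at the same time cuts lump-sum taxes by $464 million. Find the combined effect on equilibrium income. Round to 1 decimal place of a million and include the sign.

Expenditure multiplier = 1/(1 − MPC) = 1/(1 − 0.728) = 1/0.272 ≈ 3.676.
ΔG contributes k·ΔG = (+$137 million) / 0.272 ≈ +$503.7 million.
ΔT of −$464 million changes first-round spending by −c·ΔT = +$337.792 million, contributing k·(−c·ΔT) = (+$337.792 million) / 0.272 ≈ +$1,241.9 million.
Net ΔY = k(ΔG − c·ΔT) = (+$474.792 million) / 0.272 ≈ +$1,745.6 million.

+$1,745.6 million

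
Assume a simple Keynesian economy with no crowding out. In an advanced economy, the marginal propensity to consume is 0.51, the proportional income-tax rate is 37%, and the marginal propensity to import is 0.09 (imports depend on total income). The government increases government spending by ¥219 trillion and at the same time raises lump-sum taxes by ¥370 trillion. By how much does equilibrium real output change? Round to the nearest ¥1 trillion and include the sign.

+¥39 trillion

Expenditure multiplier = 1/(1 − c(1−t) + m) = 1/(1 − 0.51×0.63 + 0.09) = 1/0.7687 ≈ 1.301.
ΔG contributes k·ΔG = (+¥219 trillion) / 0.7687 ≈ +¥284.9 trillion.
ΔT of +¥370 trillion changes first-round spending by −c·ΔT = −¥188.7 trillion, contributing k·(−c·ΔT) = (−¥188.7 trillion) / 0.7687 ≈ −¥245.5 trillion.
Net ΔY = k(ΔG − c·ΔT) = (+¥30.3 trillion) / 0.7687 ≈ +¥39 trillion.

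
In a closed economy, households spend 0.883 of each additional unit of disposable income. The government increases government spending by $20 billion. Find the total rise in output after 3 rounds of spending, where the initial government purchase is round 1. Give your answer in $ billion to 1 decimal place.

Round 1 adds ΔG = $20 billion; each later round is MPC = 0.883 times the previous.
After 3 rounds: 20 + 17.66 + 15.59378 = ΔG·(1 − c^3)/(1 − c) = 20 × (1 − 0.688465387)/0.117 ≈ $53.3 billion.

$53.3 billion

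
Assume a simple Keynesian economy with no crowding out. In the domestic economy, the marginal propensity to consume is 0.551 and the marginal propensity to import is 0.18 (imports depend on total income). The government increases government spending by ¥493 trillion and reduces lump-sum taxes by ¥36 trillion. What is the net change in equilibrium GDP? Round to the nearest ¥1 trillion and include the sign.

Expenditure multiplier = 1/(1 − c + m) = 1/(1 − 0.551 + 0.18) = 1/0.629 ≈ 1.59.
ΔG contributes k·ΔG = (+¥493 trillion) / 0.629 ≈ +¥783.8 trillion.
ΔT of −¥36 trillion changes first-round spending by −c·ΔT = +¥19.836 trillion, contributing k·(−c·ΔT) = (+¥19.836 trillion) / 0.629 ≈ +¥31.5 trillion.
Net ΔY = k(ΔG − c·ΔT) = (+¥512.836 trillion) / 0.629 ≈ +¥815 trillion.

+¥815 trillion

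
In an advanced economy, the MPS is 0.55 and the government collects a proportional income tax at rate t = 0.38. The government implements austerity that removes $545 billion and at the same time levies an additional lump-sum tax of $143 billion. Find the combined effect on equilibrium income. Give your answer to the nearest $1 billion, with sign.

MPC = 1 − MPS = 1 − 0.55 = 0.45.
Expenditure multiplier = 1/(1 − c(1−t)) = 1/(1 − 0.45×0.62) = 1/0.721 ≈ 1.387.
ΔG contributes k·ΔG = (−$545 billion) / 0.721 ≈ −$755.9 billion.
ΔT of +$143 billion changes first-round spending by −c·ΔT = −$64.35 billion, contributing k·(−c·ΔT) = (−$64.35 billion) / 0.721 ≈ −$89.3 billion.
Net ΔY = k(ΔG − c·ΔT) = (−$609.35 billion) / 0.721 ≈ −$845 billion.

−$845 billion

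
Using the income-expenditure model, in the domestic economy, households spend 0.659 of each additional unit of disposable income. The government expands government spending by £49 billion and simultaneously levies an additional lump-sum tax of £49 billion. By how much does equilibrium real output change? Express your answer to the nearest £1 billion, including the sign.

+£49 billion

Expenditure multiplier = 1/(1 − MPC) = 1/(1 − 0.659) = 1/0.341 ≈ 2.933.
ΔG contributes k·ΔG = (+£49 billion) / 0.341 ≈ +£143.7 billion.
ΔT of +£49 billion changes first-round spending by −c·ΔT = −£32.291 billion, contributing k·(−c·ΔT) = (−£32.291 billion) / 0.341 ≈ −£94.7 billion.
With ΔG = ΔT and no other leakages, the balanced-budget multiplier is 1, so ΔY = ΔG = +£49 billion.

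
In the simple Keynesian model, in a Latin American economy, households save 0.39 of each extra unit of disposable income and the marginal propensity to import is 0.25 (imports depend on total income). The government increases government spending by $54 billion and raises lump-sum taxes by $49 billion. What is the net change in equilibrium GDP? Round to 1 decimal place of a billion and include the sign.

+$37.7 billion

MPC = 1 − MPS = 1 − 0.39 = 0.61.
Expenditure multiplier = 1/(1 − c + m) = 1/(1 − 0.61 + 0.25) = 1/0.64 ≈ 1.563.
ΔG contributes k·ΔG = (+$54 billion) / 0.64 ≈ +$84.4 billion.
ΔT of +$49 billion changes first-round spending by −c·ΔT = −$29.89 billion, contributing k·(−c·ΔT) = (−$29.89 billion) / 0.64 ≈ −$46.7 billion.
Net ΔY = k(ΔG − c·ΔT) = (+$24.11 billion) / 0.64 ≈ +$37.7 billion.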